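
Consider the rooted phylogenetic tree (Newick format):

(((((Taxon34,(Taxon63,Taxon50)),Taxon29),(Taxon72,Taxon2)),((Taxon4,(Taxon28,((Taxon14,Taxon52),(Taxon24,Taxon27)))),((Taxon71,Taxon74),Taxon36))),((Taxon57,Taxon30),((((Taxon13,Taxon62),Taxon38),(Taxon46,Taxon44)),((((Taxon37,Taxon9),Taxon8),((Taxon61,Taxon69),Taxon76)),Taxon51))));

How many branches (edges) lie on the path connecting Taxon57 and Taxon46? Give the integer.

The MRCA of Taxon57 and Taxon46 is the node subtending ((Taxon57,Taxon30),((((Taxon13,Taxon62),Taxon38),(Taxon46,Taxon44)),((((Taxon37,Taxon9),Taxon8),((Taxon61,Taxon69),Taxon76)),Taxon51))).
From Taxon57 up to that node: 2 branches. From Taxon46 up to the same node: 4 branches. Total: 2 + 4 = 6.

6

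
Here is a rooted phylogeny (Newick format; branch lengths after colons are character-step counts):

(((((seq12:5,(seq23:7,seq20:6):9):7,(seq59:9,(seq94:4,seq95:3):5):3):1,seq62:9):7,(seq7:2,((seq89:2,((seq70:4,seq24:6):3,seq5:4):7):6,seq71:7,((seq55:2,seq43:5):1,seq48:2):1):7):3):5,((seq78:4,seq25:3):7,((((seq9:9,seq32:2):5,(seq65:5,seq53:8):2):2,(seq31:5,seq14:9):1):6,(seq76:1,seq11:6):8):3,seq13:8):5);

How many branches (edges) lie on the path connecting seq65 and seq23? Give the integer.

12

The MRCA of seq65 and seq23 is the root of the tree.
From seq65 up to that node: 6 branches. From seq23 up to the same node: 6 branches. Total: 6 + 6 = 12.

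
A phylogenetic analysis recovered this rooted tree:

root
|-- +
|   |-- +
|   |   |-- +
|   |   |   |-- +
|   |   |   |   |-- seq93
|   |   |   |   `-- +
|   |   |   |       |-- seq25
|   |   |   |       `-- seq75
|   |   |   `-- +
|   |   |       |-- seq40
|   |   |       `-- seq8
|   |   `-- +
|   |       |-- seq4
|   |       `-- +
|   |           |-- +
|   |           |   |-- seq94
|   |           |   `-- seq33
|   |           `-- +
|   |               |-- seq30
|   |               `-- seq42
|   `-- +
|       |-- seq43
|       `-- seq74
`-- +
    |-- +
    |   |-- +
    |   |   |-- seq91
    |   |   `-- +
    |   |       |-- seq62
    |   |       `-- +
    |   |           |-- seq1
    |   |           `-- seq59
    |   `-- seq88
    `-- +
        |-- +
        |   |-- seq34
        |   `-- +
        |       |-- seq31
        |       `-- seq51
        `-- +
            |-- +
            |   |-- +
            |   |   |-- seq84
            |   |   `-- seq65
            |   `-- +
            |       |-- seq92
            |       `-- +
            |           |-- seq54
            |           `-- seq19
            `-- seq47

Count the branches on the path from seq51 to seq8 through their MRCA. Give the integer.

10

The MRCA of seq51 and seq8 is the root of the tree.
From seq51 up to that node: 5 branches. From seq8 up to the same node: 5 branches. Total: 5 + 5 = 10.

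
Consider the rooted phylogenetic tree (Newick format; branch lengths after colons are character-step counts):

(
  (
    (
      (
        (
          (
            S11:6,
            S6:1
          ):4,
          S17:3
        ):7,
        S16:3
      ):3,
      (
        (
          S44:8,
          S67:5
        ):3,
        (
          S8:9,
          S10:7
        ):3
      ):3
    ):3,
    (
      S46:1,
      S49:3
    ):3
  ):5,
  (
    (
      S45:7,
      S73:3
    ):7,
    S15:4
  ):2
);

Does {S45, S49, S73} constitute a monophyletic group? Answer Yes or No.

The MRCA of the listed taxa is the root, so the smallest clade containing them is the whole tree.
That clade also contains S10, S11, S15, S16, S17, S44, S46, S6, S67, S8, which are not in the proposed group, so the group is not monophyletic.

No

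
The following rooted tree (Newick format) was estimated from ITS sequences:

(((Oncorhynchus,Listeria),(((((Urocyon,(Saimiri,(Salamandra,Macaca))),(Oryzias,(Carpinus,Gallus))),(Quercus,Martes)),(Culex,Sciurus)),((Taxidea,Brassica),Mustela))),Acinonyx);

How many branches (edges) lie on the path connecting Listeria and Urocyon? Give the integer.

8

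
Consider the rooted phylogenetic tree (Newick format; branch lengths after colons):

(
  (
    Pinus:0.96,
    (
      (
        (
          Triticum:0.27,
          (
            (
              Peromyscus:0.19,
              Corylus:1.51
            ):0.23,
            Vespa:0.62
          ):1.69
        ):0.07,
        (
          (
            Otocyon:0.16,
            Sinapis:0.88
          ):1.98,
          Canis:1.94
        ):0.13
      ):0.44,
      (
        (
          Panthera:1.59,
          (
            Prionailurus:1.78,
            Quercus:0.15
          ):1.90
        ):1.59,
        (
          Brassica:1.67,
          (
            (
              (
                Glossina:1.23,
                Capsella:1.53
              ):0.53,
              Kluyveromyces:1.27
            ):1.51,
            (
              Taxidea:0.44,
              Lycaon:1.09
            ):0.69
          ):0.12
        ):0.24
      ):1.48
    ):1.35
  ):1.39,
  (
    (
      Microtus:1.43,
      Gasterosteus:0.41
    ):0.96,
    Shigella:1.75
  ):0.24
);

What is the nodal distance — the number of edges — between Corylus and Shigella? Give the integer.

The MRCA of Corylus and Shigella is the root of the tree.
From Corylus up to that node: 7 branches. From Shigella up to the same node: 2 branches. Total: 7 + 2 = 9.

9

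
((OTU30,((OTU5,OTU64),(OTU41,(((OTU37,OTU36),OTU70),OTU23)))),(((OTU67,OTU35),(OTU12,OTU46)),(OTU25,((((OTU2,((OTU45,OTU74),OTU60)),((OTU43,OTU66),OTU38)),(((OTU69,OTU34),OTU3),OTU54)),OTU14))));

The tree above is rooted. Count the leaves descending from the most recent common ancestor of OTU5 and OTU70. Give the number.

7

The MRCA of OTU5 and OTU70 is the node subtending ((OTU5,OTU64),(OTU41,(((OTU37,OTU36),OTU70),OTU23))).
That clade contains 7 terminal taxa: OTU23, OTU36, OTU37, OTU41, OTU5, OTU64, OTU70.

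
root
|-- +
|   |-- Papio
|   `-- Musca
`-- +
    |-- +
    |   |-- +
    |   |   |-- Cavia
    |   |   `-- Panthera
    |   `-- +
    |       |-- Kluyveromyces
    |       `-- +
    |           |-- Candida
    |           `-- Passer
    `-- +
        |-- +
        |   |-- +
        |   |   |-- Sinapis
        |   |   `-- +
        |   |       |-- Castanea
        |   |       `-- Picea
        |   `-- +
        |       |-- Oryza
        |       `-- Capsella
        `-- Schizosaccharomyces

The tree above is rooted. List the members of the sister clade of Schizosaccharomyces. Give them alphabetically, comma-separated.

Schizosaccharomyces attaches to the tree at the node subtending (((Sinapis,(Castanea,Picea)),(Oryza,Capsella)),Schizosaccharomyces).
The other lineage descending from that same node — the sister group — is ((Sinapis,(Castanea,Picea)),(Oryza,Capsella)); its 5 tips in alphabetical order are the answer.

Capsella, Castanea, Oryza, Picea, Sinapis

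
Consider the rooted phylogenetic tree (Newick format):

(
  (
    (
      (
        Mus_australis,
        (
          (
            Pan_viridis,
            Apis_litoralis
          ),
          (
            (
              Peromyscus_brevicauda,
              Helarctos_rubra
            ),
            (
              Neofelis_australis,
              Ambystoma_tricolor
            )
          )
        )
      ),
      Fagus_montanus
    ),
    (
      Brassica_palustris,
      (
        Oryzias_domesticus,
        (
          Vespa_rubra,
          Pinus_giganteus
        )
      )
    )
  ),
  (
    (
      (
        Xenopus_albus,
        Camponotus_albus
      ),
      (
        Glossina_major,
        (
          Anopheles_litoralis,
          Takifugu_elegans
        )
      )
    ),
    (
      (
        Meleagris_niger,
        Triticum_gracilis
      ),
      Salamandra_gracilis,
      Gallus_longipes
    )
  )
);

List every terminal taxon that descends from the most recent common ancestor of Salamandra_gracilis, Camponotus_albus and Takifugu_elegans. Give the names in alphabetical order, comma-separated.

Anopheles_litoralis, Camponotus_albus, Gallus_longipes, Glossina_major, Meleagris_niger, Salamandra_gracilis, Takifugu_elegans, Triticum_gracilis, Xenopus_albus

Tracing Salamandra_gracilis: it sits inside ((Meleagris_niger,Triticum_gracilis),Salamandra_gracilis,Gallus_longipes).
Tracing Camponotus_albus: it sits inside (Xenopus_albus,Camponotus_albus).
Tracing Takifugu_elegans: it sits inside (Anopheles_litoralis,Takifugu_elegans).
The smallest clade enclosing all 3 is (((Xenopus_albus,Camponotus_albus),(Glossina_major,(Anopheles_litoralis,Takifugu_elegans))),((Meleagris_niger,Triticum_gracilis),Salamandra_gracilis,Gallus_longipes)); the answer is its 9 terminal taxa in alphabetical order.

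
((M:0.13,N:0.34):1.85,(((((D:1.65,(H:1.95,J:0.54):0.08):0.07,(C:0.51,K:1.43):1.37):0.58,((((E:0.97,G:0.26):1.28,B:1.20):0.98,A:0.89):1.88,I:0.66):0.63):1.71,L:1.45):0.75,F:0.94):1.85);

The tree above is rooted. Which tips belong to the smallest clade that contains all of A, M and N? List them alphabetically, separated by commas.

Tracing A: it sits inside (((E,G),B),A).
Tracing M: it sits inside (M,N).
Tracing N: it sits inside (M,N).
The smallest clade enclosing all 3 is the whole tree (their MRCA is the root), so the answer is all 14 tips in alphabetical order.

A, B, C, D, E, F, G, H, I, J, K, L, M, N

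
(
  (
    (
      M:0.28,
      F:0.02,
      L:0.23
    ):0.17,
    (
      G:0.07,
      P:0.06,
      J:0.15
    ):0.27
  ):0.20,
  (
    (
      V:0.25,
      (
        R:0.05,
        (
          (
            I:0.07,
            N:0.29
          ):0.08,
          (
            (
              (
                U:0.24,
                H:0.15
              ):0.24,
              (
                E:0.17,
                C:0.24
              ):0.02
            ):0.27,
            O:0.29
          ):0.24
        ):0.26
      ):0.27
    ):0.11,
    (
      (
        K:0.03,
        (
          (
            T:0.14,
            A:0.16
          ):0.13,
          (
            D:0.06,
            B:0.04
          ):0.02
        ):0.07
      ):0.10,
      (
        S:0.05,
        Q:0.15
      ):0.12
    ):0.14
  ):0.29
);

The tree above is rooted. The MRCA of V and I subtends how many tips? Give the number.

9

The MRCA of V and I is the node subtending (V,(R,((I,N),(((U,H),(E,C)),O)))).
That clade contains 9 terminal taxa: C, E, H, I, N, O, R, U, V.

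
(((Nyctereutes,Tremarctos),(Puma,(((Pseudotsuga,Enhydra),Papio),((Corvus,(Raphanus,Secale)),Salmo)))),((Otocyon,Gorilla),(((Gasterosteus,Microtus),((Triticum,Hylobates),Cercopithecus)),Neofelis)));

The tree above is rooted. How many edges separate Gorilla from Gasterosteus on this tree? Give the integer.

The MRCA of Gorilla and Gasterosteus is the node subtending ((Otocyon,Gorilla),(((Gasterosteus,Microtus),((Triticum,Hylobates),Cercopithecus)),Neofelis)).
From Gorilla up to that node: 2 branches. From Gasterosteus up to the same node: 4 branches. Total: 2 + 4 = 6.

6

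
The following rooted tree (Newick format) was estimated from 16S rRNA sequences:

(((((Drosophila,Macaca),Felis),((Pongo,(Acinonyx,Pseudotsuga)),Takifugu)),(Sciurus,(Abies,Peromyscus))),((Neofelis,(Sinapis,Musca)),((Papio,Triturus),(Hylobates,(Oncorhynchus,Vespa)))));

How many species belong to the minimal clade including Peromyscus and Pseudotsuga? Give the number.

The MRCA of Peromyscus and Pseudotsuga is the node subtending ((((Drosophila,Macaca),Felis),((Pongo,(Acinonyx,Pseudotsuga)),Takifugu)),(Sciurus,(Abies,Peromyscus))).
That clade contains 10 terminal taxa: Abies, Acinonyx, Drosophila, Felis, Macaca, Peromyscus, Pongo, Pseudotsuga, Sciurus, Takifugu.

10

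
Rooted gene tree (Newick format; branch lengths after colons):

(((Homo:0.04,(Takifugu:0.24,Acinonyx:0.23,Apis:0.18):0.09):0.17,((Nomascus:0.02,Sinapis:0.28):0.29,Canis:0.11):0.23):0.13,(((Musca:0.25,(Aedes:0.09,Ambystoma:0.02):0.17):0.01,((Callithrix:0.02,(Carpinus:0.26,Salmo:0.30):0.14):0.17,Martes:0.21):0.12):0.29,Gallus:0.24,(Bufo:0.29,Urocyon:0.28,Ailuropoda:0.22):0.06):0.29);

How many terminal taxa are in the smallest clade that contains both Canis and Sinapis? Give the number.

The MRCA of Canis and Sinapis is the node subtending ((Nomascus,Sinapis),Canis).
That clade contains 3 terminal taxa: Canis, Nomascus, Sinapis.

3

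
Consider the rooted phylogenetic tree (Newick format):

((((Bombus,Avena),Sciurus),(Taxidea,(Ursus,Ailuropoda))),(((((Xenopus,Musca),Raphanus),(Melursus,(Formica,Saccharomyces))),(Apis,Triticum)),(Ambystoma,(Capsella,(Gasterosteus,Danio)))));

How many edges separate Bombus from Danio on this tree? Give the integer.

9

The MRCA of Bombus and Danio is the root of the tree.
From Bombus up to that node: 4 branches. From Danio up to the same node: 5 branches. Total: 4 + 5 = 9.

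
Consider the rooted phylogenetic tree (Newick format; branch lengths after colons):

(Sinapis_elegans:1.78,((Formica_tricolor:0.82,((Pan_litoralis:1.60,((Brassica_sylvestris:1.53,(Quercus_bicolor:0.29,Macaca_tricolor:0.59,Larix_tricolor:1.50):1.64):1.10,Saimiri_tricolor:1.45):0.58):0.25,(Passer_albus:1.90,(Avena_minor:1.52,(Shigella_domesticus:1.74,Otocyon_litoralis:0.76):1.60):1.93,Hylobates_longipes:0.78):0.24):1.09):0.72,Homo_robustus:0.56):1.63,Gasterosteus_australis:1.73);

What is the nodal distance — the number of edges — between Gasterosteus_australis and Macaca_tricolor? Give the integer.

The MRCA of Gasterosteus_australis and Macaca_tricolor is the root of the tree.
From Gasterosteus_australis up to that node: 1 branch. From Macaca_tricolor up to the same node: 8 branches. Total: 1 + 8 = 9.

9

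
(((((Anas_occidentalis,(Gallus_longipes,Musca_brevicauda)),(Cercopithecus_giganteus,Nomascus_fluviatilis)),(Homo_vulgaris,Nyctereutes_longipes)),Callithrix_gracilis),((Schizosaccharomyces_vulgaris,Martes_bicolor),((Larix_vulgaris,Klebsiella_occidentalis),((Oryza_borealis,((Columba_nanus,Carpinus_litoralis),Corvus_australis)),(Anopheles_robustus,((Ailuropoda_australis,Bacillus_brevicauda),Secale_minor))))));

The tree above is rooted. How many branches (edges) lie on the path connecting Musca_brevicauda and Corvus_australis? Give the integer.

12

The MRCA of Musca_brevicauda and Corvus_australis is the root of the tree.
From Musca_brevicauda up to that node: 6 branches. From Corvus_australis up to the same node: 6 branches. Total: 6 + 6 = 12.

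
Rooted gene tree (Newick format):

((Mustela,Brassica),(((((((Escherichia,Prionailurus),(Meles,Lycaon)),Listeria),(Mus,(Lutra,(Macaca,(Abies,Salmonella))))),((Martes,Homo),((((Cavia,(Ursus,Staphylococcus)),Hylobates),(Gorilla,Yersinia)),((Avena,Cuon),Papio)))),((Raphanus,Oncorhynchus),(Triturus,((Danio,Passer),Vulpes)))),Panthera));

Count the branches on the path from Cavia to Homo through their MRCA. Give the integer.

7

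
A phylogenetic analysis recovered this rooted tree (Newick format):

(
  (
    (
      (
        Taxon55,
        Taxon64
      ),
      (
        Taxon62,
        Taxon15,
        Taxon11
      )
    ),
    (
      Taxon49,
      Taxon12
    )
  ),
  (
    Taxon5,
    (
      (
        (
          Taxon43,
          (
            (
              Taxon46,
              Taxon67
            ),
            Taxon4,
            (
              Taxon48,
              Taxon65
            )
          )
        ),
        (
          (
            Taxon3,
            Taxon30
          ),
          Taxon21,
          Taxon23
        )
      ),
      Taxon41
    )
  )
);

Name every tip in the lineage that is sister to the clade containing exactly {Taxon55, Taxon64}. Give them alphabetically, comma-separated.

Taxon11, Taxon15, Taxon62

The clade containing exactly {Taxon55, Taxon64} attaches to the tree at the node subtending ((Taxon55,Taxon64),(Taxon62,Taxon15,Taxon11)).
The other lineage descending from that same node — the sister group — is (Taxon62,Taxon15,Taxon11); its 3 tips in alphabetical order are the answer.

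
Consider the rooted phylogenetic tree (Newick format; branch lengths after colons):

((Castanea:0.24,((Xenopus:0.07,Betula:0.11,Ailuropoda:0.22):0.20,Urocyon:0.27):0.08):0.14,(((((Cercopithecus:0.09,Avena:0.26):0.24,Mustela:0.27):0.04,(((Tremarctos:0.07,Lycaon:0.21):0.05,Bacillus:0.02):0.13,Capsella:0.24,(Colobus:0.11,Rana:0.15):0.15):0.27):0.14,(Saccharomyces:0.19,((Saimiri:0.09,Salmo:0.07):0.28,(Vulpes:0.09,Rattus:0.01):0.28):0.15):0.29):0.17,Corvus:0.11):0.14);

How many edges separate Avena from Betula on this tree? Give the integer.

10

The MRCA of Avena and Betula is the root of the tree.
From Avena up to that node: 6 branches. From Betula up to the same node: 4 branches. Total: 6 + 4 = 10.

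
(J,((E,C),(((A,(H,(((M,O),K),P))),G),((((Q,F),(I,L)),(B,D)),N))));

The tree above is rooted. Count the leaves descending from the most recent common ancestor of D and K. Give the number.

14

The MRCA of D and K is the node subtending (((A,(H,(((M,O),K),P))),G),((((Q,F),(I,L)),(B,D)),N)).
That clade contains 14 terminal taxa: A, B, D, F, G, H, I, K, L, M, N, O, P, Q.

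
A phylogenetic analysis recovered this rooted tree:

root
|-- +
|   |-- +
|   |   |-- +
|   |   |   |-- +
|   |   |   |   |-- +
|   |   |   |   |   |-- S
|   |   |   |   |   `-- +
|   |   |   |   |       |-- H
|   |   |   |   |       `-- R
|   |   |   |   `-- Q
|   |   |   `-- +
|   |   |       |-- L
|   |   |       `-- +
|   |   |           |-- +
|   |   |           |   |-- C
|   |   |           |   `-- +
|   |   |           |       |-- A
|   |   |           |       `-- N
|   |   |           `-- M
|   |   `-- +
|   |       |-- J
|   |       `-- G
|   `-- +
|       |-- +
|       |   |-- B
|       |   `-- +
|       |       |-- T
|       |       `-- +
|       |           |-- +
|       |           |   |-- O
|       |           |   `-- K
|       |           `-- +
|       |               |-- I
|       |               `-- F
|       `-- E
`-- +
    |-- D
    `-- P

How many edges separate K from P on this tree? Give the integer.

The MRCA of K and P is the root of the tree.
From K up to that node: 7 branches. From P up to the same node: 2 branches. Total: 7 + 2 = 9.

9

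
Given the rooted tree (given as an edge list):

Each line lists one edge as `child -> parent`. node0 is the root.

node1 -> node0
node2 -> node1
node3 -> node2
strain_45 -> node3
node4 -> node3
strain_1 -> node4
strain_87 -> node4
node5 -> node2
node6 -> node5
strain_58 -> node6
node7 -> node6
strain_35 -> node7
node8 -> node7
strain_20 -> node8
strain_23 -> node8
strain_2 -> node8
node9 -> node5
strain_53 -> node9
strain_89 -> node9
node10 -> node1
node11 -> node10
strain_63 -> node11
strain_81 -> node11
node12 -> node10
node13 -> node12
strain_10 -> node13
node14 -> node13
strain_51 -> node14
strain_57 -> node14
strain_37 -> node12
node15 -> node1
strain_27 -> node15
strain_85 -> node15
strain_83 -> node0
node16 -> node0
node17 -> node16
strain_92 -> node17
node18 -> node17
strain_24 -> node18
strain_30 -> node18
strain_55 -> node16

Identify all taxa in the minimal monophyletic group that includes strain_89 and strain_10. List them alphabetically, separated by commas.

strain_1, strain_10, strain_2, strain_20, strain_23, strain_27, strain_35, strain_37, strain_45, strain_51, strain_53, strain_57, strain_58, strain_63, strain_81, strain_85, strain_87, strain_89

Tracing strain_89: it sits inside (strain_53,strain_89).
Tracing strain_10: it sits inside (strain_10,(strain_51,strain_57)).
The smallest clade enclosing both is (((strain_45,(strain_1,strain_87)),((strain_58,(strain_35,(strain_20,strain_23,strain_2))),(strain_53,strain_89))),((strain_63,strain_81),((strain_10,(strain_51,strain_57)),strain_37)),(strain_27,strain_85)); the answer is its 18 terminal taxa in alphabetical order.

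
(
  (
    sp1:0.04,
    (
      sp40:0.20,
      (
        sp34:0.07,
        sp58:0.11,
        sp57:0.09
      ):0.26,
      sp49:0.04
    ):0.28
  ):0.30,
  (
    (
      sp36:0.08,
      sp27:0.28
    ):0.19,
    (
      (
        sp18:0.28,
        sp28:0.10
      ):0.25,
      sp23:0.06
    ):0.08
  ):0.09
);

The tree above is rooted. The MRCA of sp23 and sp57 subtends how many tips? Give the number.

11

The MRCA of sp23 and sp57 is the root, so the clade is the entire tree.
That clade contains 11 terminal taxa: sp1, sp18, sp23, sp27, sp28, sp34, sp36, sp40, sp49, sp57, sp58.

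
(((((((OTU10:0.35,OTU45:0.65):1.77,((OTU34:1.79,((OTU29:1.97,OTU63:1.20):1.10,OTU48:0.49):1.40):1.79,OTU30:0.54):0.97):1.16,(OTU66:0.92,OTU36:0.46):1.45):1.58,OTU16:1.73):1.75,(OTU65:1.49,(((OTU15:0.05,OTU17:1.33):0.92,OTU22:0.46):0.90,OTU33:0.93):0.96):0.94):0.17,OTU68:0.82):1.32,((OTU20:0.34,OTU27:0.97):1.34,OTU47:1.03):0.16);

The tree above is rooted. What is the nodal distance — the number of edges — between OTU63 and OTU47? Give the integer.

The MRCA of OTU63 and OTU47 is the root of the tree.
From OTU63 up to that node: 10 branches. From OTU47 up to the same node: 2 branches. Total: 10 + 2 = 12.

12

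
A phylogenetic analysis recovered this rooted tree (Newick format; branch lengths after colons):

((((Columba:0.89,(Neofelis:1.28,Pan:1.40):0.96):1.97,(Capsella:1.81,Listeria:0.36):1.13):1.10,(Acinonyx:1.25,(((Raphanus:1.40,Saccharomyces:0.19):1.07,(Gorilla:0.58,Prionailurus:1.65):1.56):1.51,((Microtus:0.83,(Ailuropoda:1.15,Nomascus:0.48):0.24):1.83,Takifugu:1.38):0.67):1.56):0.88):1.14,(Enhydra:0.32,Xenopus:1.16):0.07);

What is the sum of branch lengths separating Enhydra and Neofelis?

The path runs Enhydra → … → MRCA → … → Neofelis; the MRCA is the root of the tree.
Branch lengths along that path: 0.32 + 0.07 + 1.14 + 1.10 + 1.97 + 0.96 + 1.28 = 6.84.

6.84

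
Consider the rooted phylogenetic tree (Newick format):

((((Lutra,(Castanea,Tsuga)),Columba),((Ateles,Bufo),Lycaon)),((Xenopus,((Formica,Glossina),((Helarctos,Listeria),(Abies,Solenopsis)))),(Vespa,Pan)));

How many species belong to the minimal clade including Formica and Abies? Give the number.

The MRCA of Formica and Abies is the node subtending ((Formica,Glossina),((Helarctos,Listeria),(Abies,Solenopsis))).
That clade contains 6 terminal taxa: Abies, Formica, Glossina, Helarctos, Listeria, Solenopsis.

6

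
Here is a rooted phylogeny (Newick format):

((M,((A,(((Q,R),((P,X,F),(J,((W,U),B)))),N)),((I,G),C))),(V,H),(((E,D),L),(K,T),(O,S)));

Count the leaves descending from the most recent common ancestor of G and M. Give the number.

The MRCA of G and M is the node subtending (M,((A,(((Q,R),((P,X,F),(J,((W,U),B)))),N)),((I,G),C))).
That clade contains 15 terminal taxa: A, B, C, F, G, I, J, M, N, P, Q, R, U, W, X.

15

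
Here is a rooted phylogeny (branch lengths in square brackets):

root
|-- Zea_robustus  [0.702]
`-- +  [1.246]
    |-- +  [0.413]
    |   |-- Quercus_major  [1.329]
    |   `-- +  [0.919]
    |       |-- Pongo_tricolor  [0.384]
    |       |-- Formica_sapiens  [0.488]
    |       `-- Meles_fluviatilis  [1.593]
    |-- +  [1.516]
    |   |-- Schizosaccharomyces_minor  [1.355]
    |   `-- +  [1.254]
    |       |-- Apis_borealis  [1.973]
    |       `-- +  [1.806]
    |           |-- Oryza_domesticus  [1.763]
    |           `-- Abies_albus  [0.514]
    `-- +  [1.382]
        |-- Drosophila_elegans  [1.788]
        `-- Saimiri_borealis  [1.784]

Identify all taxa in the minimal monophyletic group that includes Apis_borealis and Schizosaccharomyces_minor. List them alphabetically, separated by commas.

Abies_albus, Apis_borealis, Oryza_domesticus, Schizosaccharomyces_minor

Tracing Apis_borealis: it sits inside (Apis_borealis,(Oryza_domesticus,Abies_albus)).
Tracing Schizosaccharomyces_minor: it sits inside (Schizosaccharomyces_minor,(Apis_borealis,(Oryza_domesticus,Abies_albus))).
The smallest clade enclosing both is (Schizosaccharomyces_minor,(Apis_borealis,(Oryza_domesticus,Abies_albus))); the answer is its 4 terminal taxa in alphabetical order.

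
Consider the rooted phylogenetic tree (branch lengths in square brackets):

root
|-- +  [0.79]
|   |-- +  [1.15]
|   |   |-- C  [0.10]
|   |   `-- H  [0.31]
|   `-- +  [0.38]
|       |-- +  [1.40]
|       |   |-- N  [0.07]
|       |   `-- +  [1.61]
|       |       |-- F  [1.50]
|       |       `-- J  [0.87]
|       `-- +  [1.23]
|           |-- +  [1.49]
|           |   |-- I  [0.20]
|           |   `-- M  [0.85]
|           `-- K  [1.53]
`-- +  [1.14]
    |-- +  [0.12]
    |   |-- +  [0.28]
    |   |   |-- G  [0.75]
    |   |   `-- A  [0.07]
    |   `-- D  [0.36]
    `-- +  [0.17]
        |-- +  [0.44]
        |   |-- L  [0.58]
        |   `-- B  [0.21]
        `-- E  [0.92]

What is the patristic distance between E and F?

7.91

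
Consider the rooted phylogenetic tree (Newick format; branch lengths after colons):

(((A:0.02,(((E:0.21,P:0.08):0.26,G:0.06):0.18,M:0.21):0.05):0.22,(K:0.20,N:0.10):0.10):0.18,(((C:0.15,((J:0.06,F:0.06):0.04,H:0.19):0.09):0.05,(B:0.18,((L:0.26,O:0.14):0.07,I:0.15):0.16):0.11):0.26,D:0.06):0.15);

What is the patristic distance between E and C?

1.71

The path runs E → … → MRCA → … → C; the MRCA is the root of the tree.
Branch lengths along that path: 0.21 + 0.26 + 0.18 + 0.05 + 0.22 + 0.18 + 0.15 + 0.26 + 0.05 + 0.15 = 1.71.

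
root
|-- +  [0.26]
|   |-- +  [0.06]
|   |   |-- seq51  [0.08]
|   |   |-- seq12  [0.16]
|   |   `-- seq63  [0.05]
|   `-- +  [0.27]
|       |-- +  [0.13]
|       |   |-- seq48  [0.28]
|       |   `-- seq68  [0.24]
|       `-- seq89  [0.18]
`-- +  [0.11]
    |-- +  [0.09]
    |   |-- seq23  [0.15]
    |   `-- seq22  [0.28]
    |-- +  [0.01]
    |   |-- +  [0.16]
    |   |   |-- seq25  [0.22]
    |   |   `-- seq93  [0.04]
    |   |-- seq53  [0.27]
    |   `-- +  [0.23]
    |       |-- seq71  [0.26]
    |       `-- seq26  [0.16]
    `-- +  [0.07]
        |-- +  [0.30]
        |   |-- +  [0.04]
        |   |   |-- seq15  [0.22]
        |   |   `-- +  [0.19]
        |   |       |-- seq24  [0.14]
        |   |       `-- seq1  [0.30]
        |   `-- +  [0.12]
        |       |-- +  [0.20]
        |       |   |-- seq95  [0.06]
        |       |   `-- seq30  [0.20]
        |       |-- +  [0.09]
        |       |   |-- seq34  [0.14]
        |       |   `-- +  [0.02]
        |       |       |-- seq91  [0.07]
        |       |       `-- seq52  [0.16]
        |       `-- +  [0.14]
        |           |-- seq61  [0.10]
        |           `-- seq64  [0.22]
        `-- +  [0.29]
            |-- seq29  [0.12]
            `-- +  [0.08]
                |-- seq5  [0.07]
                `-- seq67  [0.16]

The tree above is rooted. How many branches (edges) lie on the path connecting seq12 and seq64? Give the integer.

9

The MRCA of seq12 and seq64 is the root of the tree.
From seq12 up to that node: 3 branches. From seq64 up to the same node: 6 branches. Total: 3 + 6 = 9.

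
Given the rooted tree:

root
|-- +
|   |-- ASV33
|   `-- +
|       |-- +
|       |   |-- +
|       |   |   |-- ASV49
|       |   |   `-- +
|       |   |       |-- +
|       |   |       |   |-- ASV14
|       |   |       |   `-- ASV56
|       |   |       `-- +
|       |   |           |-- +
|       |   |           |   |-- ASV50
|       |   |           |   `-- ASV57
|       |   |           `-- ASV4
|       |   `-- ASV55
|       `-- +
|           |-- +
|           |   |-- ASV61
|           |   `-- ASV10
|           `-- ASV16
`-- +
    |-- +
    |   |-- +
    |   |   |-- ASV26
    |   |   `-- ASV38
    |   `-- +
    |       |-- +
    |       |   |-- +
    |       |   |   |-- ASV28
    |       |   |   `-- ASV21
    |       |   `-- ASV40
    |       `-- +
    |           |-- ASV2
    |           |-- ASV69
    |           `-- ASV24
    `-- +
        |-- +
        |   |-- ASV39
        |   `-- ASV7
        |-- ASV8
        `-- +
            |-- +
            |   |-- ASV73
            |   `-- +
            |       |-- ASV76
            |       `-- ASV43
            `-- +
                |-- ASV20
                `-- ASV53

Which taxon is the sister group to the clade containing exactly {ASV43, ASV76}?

The clade containing exactly {ASV43, ASV76} attaches to the tree at the node subtending (ASV73,(ASV76,ASV43)).
The other lineage descending from that same node — the sister group — is the single tip ASV73.

ASV73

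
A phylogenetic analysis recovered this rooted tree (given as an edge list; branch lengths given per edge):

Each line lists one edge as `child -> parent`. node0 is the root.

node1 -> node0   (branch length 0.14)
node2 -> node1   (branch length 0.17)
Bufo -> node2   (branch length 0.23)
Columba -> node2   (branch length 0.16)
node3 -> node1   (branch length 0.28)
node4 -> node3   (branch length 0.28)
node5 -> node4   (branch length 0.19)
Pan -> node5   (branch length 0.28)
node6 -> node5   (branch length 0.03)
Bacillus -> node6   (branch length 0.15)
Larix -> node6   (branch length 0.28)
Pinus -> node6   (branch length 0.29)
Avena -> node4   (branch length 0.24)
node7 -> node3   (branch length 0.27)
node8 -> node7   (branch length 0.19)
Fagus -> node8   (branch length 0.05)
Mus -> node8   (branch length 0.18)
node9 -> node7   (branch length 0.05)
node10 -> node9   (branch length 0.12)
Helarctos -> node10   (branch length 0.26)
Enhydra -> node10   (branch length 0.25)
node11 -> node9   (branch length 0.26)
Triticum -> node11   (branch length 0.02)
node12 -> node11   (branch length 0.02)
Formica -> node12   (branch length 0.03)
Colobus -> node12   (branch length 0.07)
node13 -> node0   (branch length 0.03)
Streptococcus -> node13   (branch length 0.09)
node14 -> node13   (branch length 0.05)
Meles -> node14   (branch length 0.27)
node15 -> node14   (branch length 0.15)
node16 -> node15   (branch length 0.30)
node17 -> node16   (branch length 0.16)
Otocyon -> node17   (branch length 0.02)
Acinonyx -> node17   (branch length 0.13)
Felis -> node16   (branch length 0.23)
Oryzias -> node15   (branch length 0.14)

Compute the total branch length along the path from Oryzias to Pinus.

The path runs Oryzias → … → MRCA → … → Pinus; the MRCA is the root of the tree.
Branch lengths along that path: 0.14 + 0.15 + 0.05 + 0.03 + 0.14 + 0.28 + 0.28 + 0.19 + 0.03 + 0.29 = 1.58.

1.58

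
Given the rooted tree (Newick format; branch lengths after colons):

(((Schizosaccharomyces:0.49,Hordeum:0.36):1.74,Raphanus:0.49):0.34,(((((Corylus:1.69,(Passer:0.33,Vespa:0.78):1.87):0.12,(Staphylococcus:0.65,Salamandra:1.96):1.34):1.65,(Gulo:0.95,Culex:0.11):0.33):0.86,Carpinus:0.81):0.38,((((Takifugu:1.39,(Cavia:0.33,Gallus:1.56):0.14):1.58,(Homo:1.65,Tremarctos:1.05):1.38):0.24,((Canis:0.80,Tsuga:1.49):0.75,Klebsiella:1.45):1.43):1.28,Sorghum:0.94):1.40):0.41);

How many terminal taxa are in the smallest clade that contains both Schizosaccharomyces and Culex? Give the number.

20

The MRCA of Schizosaccharomyces and Culex is the root, so the clade is the entire tree.
That clade contains 20 terminal taxa: Canis, Carpinus, Cavia, Corylus, Culex, Gallus, Gulo, Homo, Hordeum, Klebsiella, Passer, Raphanus, Salamandra, Schizosaccharomyces, Sorghum, Staphylococcus, Takifugu, Tremarctos, Tsuga, Vespa.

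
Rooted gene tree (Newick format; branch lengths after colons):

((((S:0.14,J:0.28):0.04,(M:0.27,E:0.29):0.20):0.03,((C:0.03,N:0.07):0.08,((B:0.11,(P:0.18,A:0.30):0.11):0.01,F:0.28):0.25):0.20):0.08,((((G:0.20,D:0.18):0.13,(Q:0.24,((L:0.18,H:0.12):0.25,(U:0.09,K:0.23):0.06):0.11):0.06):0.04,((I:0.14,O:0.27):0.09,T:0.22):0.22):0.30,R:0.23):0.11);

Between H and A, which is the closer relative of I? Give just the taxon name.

The MRCA of I and H subtends (((G,D),(Q,((L,H),(U,K)))),((I,O),T)) (10 taxa).
The MRCA of I and A is the root, subtending the entire tree (21 taxa).
The first is nested inside the second, so I shares a more recent common ancestor with H.

H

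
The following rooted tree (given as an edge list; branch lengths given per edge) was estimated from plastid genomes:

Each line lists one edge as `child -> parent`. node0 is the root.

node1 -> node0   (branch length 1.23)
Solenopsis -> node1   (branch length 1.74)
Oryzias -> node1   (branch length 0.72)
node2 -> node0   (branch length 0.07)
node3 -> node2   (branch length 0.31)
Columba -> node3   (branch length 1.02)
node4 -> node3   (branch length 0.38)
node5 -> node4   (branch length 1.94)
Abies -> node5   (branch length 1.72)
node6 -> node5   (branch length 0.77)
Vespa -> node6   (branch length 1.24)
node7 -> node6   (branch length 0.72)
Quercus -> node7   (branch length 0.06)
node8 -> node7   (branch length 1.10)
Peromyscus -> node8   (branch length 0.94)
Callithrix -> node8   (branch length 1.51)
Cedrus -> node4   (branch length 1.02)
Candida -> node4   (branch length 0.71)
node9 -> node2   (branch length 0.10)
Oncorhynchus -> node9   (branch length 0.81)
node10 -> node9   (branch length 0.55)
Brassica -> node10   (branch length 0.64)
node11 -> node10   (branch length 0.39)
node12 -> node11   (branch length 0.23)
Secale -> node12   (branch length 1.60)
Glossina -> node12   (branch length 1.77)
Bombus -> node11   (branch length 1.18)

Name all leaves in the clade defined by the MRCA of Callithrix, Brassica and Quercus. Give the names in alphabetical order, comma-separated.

Abies, Bombus, Brassica, Callithrix, Candida, Cedrus, Columba, Glossina, Oncorhynchus, Peromyscus, Quercus, Secale, Vespa

Tracing Callithrix: it sits inside (Peromyscus,Callithrix).
Tracing Brassica: it sits inside (Brassica,((Secale,Glossina),Bombus)).
Tracing Quercus: it sits inside (Quercus,(Peromyscus,Callithrix)).
The smallest clade enclosing all 3 is ((Columba,((Abies,(Vespa,(Quercus,(Peromyscus,Callithrix)))),Cedrus,Candida)),(Oncorhynchus,(Brassica,((Secale,Glossina),Bombus)))); the answer is its 13 terminal taxa in alphabetical order.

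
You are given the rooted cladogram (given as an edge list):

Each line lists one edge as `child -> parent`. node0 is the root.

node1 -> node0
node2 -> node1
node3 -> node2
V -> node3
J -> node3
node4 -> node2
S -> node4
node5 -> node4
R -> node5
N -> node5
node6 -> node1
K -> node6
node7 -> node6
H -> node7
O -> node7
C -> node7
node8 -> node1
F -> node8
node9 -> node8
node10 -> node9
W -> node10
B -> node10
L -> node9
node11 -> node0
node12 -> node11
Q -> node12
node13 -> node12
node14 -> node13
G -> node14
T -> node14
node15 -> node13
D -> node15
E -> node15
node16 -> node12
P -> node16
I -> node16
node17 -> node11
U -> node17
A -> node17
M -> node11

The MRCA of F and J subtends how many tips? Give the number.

The MRCA of F and J is the node subtending (((V,J),(S,(R,N))),(K,(H,O,C)),(F,((W,B),L))).
That clade contains 13 terminal taxa: B, C, F, H, J, K, L, N, O, R, S, V, W.

13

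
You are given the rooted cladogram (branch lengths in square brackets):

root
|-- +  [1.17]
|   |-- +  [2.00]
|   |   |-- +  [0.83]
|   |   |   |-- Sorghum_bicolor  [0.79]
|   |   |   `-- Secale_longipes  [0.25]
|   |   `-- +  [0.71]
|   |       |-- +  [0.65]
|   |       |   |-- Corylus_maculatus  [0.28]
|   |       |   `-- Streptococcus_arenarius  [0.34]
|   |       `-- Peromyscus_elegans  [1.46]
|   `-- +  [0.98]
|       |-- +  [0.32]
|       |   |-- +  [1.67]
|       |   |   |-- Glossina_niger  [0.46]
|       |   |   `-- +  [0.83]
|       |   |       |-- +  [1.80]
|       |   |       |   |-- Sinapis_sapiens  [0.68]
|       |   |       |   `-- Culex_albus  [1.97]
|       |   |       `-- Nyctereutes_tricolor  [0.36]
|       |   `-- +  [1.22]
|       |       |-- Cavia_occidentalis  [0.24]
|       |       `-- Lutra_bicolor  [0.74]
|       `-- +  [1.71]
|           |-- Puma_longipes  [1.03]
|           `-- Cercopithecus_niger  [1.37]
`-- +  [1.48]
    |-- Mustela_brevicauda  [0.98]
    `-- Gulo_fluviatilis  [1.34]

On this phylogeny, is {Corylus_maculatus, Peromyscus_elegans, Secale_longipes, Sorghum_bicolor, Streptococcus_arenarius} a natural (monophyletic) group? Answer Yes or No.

Yes

The most recent common ancestor of these taxa subtends ((Sorghum_bicolor,Secale_longipes),((Corylus_maculatus,Streptococcus_arenarius),Peromyscus_elegans)).
That clade has exactly 5 tips — every listed taxon and nothing else — so the group is monophyletic.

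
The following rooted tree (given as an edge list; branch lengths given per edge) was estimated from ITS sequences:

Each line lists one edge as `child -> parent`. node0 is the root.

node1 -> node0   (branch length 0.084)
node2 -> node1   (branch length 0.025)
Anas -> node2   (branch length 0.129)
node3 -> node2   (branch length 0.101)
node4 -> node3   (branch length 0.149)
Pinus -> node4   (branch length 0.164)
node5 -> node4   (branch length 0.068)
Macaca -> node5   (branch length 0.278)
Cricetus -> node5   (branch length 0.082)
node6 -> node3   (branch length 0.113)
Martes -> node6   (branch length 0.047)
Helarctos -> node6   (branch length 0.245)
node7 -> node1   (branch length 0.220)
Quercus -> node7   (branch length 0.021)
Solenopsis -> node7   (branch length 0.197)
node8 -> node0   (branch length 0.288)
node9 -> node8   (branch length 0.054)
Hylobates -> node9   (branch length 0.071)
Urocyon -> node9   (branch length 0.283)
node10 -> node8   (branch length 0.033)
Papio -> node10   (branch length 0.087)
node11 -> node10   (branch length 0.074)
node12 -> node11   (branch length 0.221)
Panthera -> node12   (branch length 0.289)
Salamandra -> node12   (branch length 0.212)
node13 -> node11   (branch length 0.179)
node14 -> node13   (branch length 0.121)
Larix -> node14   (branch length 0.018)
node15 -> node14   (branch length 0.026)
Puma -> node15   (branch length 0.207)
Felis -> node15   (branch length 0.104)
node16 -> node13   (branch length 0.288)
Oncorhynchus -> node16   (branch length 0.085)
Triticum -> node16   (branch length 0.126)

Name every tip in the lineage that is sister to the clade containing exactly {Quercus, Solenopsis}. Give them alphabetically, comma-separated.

Anas, Cricetus, Helarctos, Macaca, Martes, Pinus

The clade containing exactly {Quercus, Solenopsis} attaches to the tree at the node subtending ((Anas,((Pinus,(Macaca,Cricetus)),(Martes,Helarctos))),(Quercus,Solenopsis)).
The other lineage descending from that same node — the sister group — is (Anas,((Pinus,(Macaca,Cricetus)),(Martes,Helarctos))); its 6 tips in alphabetical order are the answer.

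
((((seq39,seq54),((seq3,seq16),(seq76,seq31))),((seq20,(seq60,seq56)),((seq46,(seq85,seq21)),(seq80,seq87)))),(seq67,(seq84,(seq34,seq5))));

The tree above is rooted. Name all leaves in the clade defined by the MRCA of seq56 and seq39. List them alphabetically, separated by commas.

Tracing seq56: it sits inside (seq60,seq56).
Tracing seq39: it sits inside (seq39,seq54).
The smallest clade enclosing both is (((seq39,seq54),((seq3,seq16),(seq76,seq31))),((seq20,(seq60,seq56)),((seq46,(seq85,seq21)),(seq80,seq87)))); the answer is its 14 terminal taxa in alphabetical order.

seq16, seq20, seq21, seq3, seq31, seq39, seq46, seq54, seq56, seq60, seq76, seq80, seq85, seq87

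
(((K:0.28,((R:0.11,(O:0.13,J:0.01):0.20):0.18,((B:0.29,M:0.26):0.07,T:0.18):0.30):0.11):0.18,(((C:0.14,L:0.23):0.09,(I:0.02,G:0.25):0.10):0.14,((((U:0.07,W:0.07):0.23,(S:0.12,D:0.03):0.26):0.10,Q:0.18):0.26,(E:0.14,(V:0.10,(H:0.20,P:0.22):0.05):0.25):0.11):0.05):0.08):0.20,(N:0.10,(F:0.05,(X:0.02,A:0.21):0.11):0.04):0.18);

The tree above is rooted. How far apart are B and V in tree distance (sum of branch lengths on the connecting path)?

1.54

The path runs B → … → MRCA → … → V; the MRCA is the node subtending ((K,((R,(O,J)),((B,M),T))),(((C,L),(I,G)),((((U,W),(S,D)),Q),(E,(V,(H,P)))))).
Branch lengths along that path: 0.29 + 0.07 + 0.30 + 0.11 + 0.18 + 0.08 + 0.05 + 0.11 + 0.25 + 0.10 = 1.54.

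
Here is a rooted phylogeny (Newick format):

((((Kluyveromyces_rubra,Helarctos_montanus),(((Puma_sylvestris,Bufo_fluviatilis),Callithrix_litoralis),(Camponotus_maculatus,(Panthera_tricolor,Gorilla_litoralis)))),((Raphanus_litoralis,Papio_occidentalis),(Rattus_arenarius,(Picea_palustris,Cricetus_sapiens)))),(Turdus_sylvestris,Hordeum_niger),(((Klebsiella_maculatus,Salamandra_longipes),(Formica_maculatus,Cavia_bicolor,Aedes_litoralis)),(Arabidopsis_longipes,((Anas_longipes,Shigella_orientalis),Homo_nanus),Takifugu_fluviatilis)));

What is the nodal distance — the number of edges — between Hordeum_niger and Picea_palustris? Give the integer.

7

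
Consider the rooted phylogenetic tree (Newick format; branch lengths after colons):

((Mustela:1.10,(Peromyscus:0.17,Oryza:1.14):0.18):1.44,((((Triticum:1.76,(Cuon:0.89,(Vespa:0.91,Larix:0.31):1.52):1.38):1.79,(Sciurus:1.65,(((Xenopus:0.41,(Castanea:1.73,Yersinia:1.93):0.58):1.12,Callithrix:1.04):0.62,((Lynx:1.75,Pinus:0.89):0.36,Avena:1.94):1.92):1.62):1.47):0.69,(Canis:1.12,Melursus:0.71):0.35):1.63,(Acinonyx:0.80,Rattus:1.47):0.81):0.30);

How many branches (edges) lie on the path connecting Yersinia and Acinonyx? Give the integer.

The MRCA of Yersinia and Acinonyx is the node subtending ((((Triticum,(Cuon,(Vespa,Larix))),(Sciurus,(((Xenopus,(Castanea,Yersinia)),Callithrix),((Lynx,Pinus),Avena)))),(Canis,Melursus)),(Acinonyx,Rattus)).
From Yersinia up to that node: 8 branches. From Acinonyx up to the same node: 2 branches. Total: 8 + 2 = 10.

10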